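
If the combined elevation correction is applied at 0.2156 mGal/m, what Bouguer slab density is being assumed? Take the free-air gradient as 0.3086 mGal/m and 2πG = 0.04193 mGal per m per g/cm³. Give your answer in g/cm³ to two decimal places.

0.2156 = 0.3086 − 0.04193 × ρ
ρ = (0.3086 − 0.2156) / 0.04193 = 2.22 g/cm³

2.22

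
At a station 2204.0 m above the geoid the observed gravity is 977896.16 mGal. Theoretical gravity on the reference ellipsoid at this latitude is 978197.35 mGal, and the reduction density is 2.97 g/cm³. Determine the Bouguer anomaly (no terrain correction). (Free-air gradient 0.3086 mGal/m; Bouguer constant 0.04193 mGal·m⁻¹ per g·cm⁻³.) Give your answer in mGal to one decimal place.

Free-air correction = 0.3086 × 2204.0 = 680.15 mGal
Free-air anomaly = 977896.16 − 978197.35 + (680.15) = 378.96 mGal
Bouguer slab correction = 0.04193 × 2.97 × 2204.0 = 274.47 mGal
Simple Bouguer anomaly = 378.96 − (274.47) = 104.49 mGal

104.5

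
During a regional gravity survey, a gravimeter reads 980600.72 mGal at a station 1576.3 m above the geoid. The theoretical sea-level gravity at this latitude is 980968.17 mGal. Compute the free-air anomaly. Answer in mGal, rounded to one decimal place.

119.0

Free-air correction = 0.3086 × 1576.3 = 486.45 mGal
Free-air anomaly = 980600.72 − 980968.17 + (486.45) = 119.00 mGal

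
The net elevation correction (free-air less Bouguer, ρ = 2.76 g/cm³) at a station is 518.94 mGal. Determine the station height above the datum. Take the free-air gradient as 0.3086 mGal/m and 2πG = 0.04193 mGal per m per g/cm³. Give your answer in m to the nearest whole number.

2691

Combined gradient = 0.3086 − 0.04193 × 2.76 = 0.1928732 mGal/m
h = 518.94 / 0.1928732 = 2690.58 m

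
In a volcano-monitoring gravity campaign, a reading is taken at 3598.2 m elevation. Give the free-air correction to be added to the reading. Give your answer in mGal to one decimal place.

1110.4

Free-air correction = 0.3086 × 3598.2 = 1110.4 mGal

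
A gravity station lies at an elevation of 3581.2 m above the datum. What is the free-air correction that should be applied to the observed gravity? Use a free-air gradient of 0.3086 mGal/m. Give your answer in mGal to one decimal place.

Free-air correction = 0.3086 × 3581.2 = 1105.2 mGal

1105.2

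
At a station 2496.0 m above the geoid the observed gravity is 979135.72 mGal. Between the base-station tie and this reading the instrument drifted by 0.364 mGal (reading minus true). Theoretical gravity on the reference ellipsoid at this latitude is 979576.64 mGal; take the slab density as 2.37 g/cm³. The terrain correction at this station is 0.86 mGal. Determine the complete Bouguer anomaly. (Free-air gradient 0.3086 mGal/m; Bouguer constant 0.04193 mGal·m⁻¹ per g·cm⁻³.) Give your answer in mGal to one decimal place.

81.8

Drift-corrected reading = 979135.72 − (0.364) = 979135.356 mGal
Free-air correction = 0.3086 × 2496.0 = 770.27 mGal
Free-air anomaly = 979135.356 − 979576.64 + (770.27) = 328.986 mGal
Bouguer slab correction = 0.04193 × 2.37 × 2496.0 = 248.04 mGal
Simple Bouguer anomaly = 328.986 − (248.04) = 80.946 mGal
Complete Bouguer anomaly = 80.946 + 0.86 = 81.806 mGal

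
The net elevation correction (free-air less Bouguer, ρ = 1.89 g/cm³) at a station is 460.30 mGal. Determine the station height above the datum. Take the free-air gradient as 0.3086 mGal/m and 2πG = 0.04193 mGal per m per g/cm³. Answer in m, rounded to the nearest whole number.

2007

Combined gradient = 0.3086 − 0.04193 × 1.89 = 0.2293523 mGal/m
h = 460.30 / 0.2293523 = 2006.96 m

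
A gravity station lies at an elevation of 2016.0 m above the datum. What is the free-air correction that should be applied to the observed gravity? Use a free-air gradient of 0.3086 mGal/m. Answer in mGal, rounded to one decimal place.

622.1

Free-air correction = 0.3086 × 2016.0 = 622.1 mGal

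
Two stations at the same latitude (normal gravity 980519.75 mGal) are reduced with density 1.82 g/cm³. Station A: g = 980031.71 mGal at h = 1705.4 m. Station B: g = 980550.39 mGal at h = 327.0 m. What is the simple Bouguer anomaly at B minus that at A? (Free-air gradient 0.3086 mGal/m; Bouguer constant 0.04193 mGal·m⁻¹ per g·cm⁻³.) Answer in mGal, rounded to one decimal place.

Δg_SB(A) = 980031.71 − 980519.75 + 0.3086×1705.4 − 0.04193×1.82×1705.4 = -91.90 mGal
Δg_SB(B) = 980550.39 − 980519.75 + 0.3086×327.0 − 0.04193×1.82×327.0 = 106.60 mGal
Difference = 106.60 − (-91.90) = 198.50 mGal

198.5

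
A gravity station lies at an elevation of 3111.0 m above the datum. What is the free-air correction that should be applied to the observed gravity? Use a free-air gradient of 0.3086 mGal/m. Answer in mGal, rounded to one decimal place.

960.1

Free-air correction = 0.3086 × 3111.0 = 960.1 mGal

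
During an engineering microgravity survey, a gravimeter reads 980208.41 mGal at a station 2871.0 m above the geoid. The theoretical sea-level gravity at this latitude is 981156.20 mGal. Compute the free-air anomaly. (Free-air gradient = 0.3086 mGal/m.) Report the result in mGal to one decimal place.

Free-air correction = 0.3086 × 2871.0 = 885.99 mGal
Free-air anomaly = 980208.41 − 981156.20 + (885.99) = -61.80 mGal

-61.8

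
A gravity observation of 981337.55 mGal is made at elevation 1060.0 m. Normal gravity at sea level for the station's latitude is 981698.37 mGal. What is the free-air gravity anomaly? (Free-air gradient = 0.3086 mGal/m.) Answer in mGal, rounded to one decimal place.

Free-air correction = 0.3086 × 1060.0 = 327.12 mGal
Free-air anomaly = 981337.55 − 981698.37 + (327.12) = -33.70 mGal

-33.7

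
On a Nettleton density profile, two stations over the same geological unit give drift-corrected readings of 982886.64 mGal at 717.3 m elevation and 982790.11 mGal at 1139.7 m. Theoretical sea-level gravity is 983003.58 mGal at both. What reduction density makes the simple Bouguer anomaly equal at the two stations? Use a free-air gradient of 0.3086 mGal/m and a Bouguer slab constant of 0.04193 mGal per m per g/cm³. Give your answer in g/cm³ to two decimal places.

Δg_obs = 982790.11 − 982886.64 = -96.53 mGal over Δh = 1139.7 − 717.3 = 422.4 m
Equal Bouguer anomalies ⇒ Δg_obs + (0.3086 − 0.04193ρ)·Δh = 0
0.3086 − 0.04193ρ = −Δg_obs/Δh = 0.22853
ρ = (0.3086 − 0.22853) / 0.04193 = 1.91 g/cm³

1.91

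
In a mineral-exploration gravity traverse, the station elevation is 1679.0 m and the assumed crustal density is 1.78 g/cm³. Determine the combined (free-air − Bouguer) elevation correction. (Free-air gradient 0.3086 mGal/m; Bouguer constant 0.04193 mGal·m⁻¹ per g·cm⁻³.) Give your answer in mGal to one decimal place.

Combined gradient = 0.3086 − 0.04193 × 1.78 = 0.2339646 mGal/m
Combined elevation correction = 0.2339646 × 1679.0 = 392.8 mGal

392.8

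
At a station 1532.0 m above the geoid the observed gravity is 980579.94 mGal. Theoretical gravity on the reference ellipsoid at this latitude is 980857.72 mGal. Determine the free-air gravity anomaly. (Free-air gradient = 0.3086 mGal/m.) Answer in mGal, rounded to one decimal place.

Free-air correction = 0.3086 × 1532.0 = 472.78 mGal
Free-air anomaly = 980579.94 − 980857.72 + (472.78) = 195.00 mGal

195.0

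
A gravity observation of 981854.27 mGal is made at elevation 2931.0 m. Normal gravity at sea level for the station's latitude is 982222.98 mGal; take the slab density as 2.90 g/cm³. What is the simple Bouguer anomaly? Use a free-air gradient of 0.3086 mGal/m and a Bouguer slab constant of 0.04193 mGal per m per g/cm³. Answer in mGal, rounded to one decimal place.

179.4

Free-air correction = 0.3086 × 2931.0 = 904.51 mGal
Free-air anomaly = 981854.27 − 982222.98 + (904.51) = 535.80 mGal
Bouguer slab correction = 0.04193 × 2.90 × 2931.0 = 356.40 mGal
Simple Bouguer anomaly = 535.80 − (356.40) = 179.40 mGal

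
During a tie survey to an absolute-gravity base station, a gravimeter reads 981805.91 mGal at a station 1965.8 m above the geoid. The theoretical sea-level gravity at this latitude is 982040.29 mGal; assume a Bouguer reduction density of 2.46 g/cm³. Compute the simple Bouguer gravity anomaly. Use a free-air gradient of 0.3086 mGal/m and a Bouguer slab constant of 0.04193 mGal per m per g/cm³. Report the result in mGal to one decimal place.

169.5

Free-air correction = 0.3086 × 1965.8 = 606.65 mGal
Free-air anomaly = 981805.91 − 982040.29 + (606.65) = 372.27 mGal
Bouguer slab correction = 0.04193 × 2.46 × 1965.8 = 202.77 mGal
Simple Bouguer anomaly = 372.27 − (202.77) = 169.50 mGal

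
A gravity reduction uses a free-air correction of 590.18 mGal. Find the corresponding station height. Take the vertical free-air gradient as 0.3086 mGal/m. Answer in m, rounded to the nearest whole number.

h = 590.18 / 0.3086 = 1912.44 m

1912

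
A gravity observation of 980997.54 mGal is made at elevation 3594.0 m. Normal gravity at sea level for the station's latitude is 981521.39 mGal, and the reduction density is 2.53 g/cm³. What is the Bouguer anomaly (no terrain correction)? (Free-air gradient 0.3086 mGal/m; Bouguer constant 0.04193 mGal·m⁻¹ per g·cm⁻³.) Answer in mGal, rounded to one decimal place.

204.0

Free-air correction = 0.3086 × 3594.0 = 1109.11 mGal
Free-air anomaly = 980997.54 − 981521.39 + (1109.11) = 585.26 mGal
Bouguer slab correction = 0.04193 × 2.53 × 3594.0 = 381.26 mGal
Simple Bouguer anomaly = 585.26 − (381.26) = 204.00 mGal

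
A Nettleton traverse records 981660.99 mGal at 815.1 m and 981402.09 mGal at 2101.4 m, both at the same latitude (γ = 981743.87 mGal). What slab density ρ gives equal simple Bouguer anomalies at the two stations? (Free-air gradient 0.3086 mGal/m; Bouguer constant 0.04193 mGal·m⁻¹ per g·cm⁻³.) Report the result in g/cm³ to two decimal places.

2.56

Δg_obs = 981402.09 − 981660.99 = -258.90 mGal over Δh = 2101.4 − 815.1 = 1286.3 m
Equal Bouguer anomalies ⇒ Δg_obs + (0.3086 − 0.04193ρ)·Δh = 0
0.3086 − 0.04193ρ = −Δg_obs/Δh = 0.20127
ρ = (0.3086 − 0.20127) / 0.04193 = 2.56 g/cm³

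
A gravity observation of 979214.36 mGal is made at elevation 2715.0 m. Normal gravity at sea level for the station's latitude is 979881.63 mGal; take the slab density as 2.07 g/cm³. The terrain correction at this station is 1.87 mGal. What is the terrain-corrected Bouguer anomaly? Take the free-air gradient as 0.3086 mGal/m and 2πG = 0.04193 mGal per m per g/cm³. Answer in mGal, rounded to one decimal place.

Free-air correction = 0.3086 × 2715.0 = 837.85 mGal
Free-air anomaly = 979214.36 − 979881.63 + (837.85) = 170.58 mGal
Bouguer slab correction = 0.04193 × 2.07 × 2715.0 = 235.65 mGal
Simple Bouguer anomaly = 170.58 − (235.65) = -65.07 mGal
Complete Bouguer anomaly = -65.07 + 1.87 = -63.20 mGal

-63.2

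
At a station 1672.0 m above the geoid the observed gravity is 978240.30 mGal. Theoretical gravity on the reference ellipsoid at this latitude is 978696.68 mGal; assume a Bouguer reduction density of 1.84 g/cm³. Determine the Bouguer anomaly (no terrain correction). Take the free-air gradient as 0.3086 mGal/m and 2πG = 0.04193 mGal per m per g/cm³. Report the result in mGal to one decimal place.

Free-air correction = 0.3086 × 1672.0 = 515.98 mGal
Free-air anomaly = 978240.30 − 978696.68 + (515.98) = 59.60 mGal
Bouguer slab correction = 0.04193 × 1.84 × 1672.0 = 129.00 mGal
Simple Bouguer anomaly = 59.60 − (129.00) = -69.40 mGal

-69.4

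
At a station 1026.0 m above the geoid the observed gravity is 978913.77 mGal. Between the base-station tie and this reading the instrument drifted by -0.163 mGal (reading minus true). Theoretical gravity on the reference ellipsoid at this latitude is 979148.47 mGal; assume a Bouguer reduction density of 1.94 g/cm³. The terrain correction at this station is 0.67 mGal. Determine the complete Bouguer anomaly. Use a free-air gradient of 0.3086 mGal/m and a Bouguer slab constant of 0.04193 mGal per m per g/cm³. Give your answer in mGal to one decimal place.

-0.7

Drift-corrected reading = 978913.77 − (-0.163) = 978913.933 mGal
Free-air correction = 0.3086 × 1026.0 = 316.62 mGal
Free-air anomaly = 978913.933 − 979148.47 + (316.62) = 82.083 mGal
Bouguer slab correction = 0.04193 × 1.94 × 1026.0 = 83.46 mGal
Simple Bouguer anomaly = 82.083 − (83.46) = -1.377 mGal
Complete Bouguer anomaly = -1.377 + 0.67 = -0.707 mGal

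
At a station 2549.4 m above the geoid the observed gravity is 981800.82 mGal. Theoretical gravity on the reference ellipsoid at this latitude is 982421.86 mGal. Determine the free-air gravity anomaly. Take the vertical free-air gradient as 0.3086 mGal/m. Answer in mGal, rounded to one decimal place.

165.7

Free-air correction = 0.3086 × 2549.4 = 786.74 mGal
Free-air anomaly = 981800.82 − 982421.86 + (786.74) = 165.70 mGal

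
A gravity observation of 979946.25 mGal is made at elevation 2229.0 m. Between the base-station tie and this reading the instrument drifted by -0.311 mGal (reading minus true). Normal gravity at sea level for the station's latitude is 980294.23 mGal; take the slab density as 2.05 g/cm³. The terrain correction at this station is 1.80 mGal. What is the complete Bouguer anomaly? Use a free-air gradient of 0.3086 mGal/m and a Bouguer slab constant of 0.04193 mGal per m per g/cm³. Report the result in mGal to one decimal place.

150.4

Drift-corrected reading = 979946.25 − (-0.311) = 979946.561 mGal
Free-air correction = 0.3086 × 2229.0 = 687.87 mGal
Free-air anomaly = 979946.561 − 980294.23 + (687.87) = 340.201 mGal
Bouguer slab correction = 0.04193 × 2.05 × 2229.0 = 191.60 mGal
Simple Bouguer anomaly = 340.201 − (191.60) = 148.601 mGal
Complete Bouguer anomaly = 148.601 + 1.80 = 150.401 mGal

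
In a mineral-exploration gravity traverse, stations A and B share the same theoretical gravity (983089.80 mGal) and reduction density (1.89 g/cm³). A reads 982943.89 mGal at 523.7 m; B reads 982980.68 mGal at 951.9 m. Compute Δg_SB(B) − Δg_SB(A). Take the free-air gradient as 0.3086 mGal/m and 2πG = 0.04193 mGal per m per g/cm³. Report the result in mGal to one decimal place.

135.0

Δg_SB(A) = 982943.89 − 983089.80 + 0.3086×523.7 − 0.04193×1.89×523.7 = -25.80 mGal
Δg_SB(B) = 982980.68 − 983089.80 + 0.3086×951.9 − 0.04193×1.89×951.9 = 109.20 mGal
Difference = 109.20 − (-25.80) = 135.00 mGal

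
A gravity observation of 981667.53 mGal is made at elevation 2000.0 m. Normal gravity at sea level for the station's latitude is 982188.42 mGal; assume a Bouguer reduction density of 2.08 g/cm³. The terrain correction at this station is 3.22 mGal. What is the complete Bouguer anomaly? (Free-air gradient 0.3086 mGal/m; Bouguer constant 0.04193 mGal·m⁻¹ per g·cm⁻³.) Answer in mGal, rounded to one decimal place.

Free-air correction = 0.3086 × 2000.0 = 617.20 mGal
Free-air anomaly = 981667.53 − 982188.42 + (617.20) = 96.31 mGal
Bouguer slab correction = 0.04193 × 2.08 × 2000.0 = 174.43 mGal
Simple Bouguer anomaly = 96.31 − (174.43) = -78.12 mGal
Complete Bouguer anomaly = -78.12 + 3.22 = -74.90 mGal

-74.9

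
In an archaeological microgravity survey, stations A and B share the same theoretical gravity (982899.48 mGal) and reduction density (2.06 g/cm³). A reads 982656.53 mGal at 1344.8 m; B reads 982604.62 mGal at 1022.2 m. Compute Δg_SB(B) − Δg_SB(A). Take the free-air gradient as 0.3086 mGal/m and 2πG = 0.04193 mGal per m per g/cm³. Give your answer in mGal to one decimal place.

Δg_SB(A) = 982656.53 − 982899.48 + 0.3086×1344.8 − 0.04193×2.06×1344.8 = 55.90 mGal
Δg_SB(B) = 982604.62 − 982899.48 + 0.3086×1022.2 − 0.04193×2.06×1022.2 = -67.70 mGal
Difference = -67.70 − (55.90) = -123.60 mGal

-123.6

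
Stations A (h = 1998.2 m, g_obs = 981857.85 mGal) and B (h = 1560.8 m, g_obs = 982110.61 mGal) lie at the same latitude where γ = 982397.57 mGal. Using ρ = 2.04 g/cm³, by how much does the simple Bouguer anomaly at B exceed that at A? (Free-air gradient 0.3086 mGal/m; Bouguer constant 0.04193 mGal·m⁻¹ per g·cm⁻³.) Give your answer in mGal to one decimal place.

155.2

Δg_SB(A) = 981857.85 − 982397.57 + 0.3086×1998.2 − 0.04193×2.04×1998.2 = -94.00 mGal
Δg_SB(B) = 982110.61 − 982397.57 + 0.3086×1560.8 − 0.04193×2.04×1560.8 = 61.20 mGal
Difference = 61.20 − (-94.00) = 155.20 mGal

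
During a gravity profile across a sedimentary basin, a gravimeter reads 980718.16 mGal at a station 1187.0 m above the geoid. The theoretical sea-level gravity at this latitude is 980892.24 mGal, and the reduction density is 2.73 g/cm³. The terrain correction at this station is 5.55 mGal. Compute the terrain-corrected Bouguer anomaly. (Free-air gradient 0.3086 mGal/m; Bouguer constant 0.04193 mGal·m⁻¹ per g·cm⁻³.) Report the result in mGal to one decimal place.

61.9

Free-air correction = 0.3086 × 1187.0 = 366.31 mGal
Free-air anomaly = 980718.16 − 980892.24 + (366.31) = 192.23 mGal
Bouguer slab correction = 0.04193 × 2.73 × 1187.0 = 135.87 mGal
Simple Bouguer anomaly = 192.23 − (135.87) = 56.36 mGal
Complete Bouguer anomaly = 56.36 + 5.55 = 61.91 mGal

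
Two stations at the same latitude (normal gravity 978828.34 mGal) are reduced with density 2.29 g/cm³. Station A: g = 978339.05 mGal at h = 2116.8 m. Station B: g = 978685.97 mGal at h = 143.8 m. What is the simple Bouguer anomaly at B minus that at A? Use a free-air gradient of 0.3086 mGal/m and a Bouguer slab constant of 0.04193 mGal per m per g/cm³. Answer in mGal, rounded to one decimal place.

-72.5

Δg_SB(A) = 978339.05 − 978828.34 + 0.3086×2116.8 − 0.04193×2.29×2116.8 = -39.30 mGal
Δg_SB(B) = 978685.97 − 978828.34 + 0.3086×143.8 − 0.04193×2.29×143.8 = -111.80 mGal
Difference = -111.80 − (-39.30) = -72.50 mGal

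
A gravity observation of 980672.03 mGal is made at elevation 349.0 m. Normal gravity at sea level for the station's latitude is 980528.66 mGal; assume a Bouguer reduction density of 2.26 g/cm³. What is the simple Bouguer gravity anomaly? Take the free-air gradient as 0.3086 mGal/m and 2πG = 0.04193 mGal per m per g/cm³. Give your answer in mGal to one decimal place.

218.0

Free-air correction = 0.3086 × 349.0 = 107.70 mGal
Free-air anomaly = 980672.03 − 980528.66 + (107.70) = 251.07 mGal
Bouguer slab correction = 0.04193 × 2.26 × 349.0 = 33.07 mGal
Simple Bouguer anomaly = 251.07 − (33.07) = 218.00 mGal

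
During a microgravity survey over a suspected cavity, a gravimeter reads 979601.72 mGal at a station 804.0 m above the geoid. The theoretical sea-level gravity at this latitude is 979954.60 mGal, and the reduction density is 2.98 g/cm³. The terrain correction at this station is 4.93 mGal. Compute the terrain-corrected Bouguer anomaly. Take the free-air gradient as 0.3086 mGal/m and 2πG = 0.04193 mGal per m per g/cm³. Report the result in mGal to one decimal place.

-200.3

Free-air correction = 0.3086 × 804.0 = 248.11 mGal
Free-air anomaly = 979601.72 − 979954.60 + (248.11) = -104.77 mGal
Bouguer slab correction = 0.04193 × 2.98 × 804.0 = 100.46 mGal
Simple Bouguer anomaly = -104.77 − (100.46) = -205.23 mGal
Complete Bouguer anomaly = -205.23 + 4.93 = -200.30 mGal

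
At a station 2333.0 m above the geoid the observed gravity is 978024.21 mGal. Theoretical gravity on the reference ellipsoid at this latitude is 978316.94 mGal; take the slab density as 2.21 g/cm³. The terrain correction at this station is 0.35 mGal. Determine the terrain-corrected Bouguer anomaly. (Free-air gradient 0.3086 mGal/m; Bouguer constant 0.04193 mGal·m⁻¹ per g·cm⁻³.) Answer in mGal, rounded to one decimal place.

211.4

Free-air correction = 0.3086 × 2333.0 = 719.96 mGal
Free-air anomaly = 978024.21 − 978316.94 + (719.96) = 427.23 mGal
Bouguer slab correction = 0.04193 × 2.21 × 2333.0 = 216.19 mGal
Simple Bouguer anomaly = 427.23 − (216.19) = 211.04 mGal
Complete Bouguer anomaly = 211.04 + 0.35 = 211.39 mGal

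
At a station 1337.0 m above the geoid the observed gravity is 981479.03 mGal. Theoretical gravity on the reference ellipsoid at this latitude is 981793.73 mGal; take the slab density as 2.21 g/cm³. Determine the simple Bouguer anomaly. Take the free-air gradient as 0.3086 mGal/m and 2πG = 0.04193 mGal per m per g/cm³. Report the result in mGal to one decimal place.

-26.0

Free-air correction = 0.3086 × 1337.0 = 412.60 mGal
Free-air anomaly = 981479.03 − 981793.73 + (412.60) = 97.90 mGal
Bouguer slab correction = 0.04193 × 2.21 × 1337.0 = 123.89 mGal
Simple Bouguer anomaly = 97.90 − (123.89) = -25.99 mGal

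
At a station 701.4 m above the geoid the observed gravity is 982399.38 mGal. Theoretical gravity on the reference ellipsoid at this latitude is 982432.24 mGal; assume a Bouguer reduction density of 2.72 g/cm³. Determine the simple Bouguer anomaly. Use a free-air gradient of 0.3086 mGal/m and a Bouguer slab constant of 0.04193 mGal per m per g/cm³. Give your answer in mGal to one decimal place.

Free-air correction = 0.3086 × 701.4 = 216.45 mGal
Free-air anomaly = 982399.38 − 982432.24 + (216.45) = 183.59 mGal
Bouguer slab correction = 0.04193 × 2.72 × 701.4 = 79.99 mGal
Simple Bouguer anomaly = 183.59 − (79.99) = 103.60 mGal

103.6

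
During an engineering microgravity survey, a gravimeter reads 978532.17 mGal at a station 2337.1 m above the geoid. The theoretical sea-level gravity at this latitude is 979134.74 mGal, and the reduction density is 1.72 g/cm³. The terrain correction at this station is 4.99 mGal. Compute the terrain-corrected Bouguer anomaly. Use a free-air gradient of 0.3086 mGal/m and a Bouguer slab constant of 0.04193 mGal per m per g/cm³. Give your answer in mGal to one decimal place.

-44.9

Free-air correction = 0.3086 × 2337.1 = 721.23 mGal
Free-air anomaly = 978532.17 − 979134.74 + (721.23) = 118.66 mGal
Bouguer slab correction = 0.04193 × 1.72 × 2337.1 = 168.55 mGal
Simple Bouguer anomaly = 118.66 − (168.55) = -49.89 mGal
Complete Bouguer anomaly = -49.89 + 4.99 = -44.90 mGal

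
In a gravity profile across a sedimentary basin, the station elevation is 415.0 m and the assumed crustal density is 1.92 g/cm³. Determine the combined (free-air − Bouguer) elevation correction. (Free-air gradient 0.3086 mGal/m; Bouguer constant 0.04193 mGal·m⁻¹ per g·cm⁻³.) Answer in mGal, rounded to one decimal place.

Combined gradient = 0.3086 − 0.04193 × 1.92 = 0.2280944 mGal/m
Combined elevation correction = 0.2280944 × 415.0 = 94.7 mGal

94.7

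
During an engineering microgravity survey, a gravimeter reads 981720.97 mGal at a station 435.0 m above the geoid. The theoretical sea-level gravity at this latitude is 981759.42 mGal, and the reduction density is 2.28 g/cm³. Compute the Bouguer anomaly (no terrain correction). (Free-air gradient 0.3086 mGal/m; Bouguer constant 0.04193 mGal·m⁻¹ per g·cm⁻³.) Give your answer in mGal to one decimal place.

Free-air correction = 0.3086 × 435.0 = 134.24 mGal
Free-air anomaly = 981720.97 − 981759.42 + (134.24) = 95.79 mGal
Bouguer slab correction = 0.04193 × 2.28 × 435.0 = 41.59 mGal
Simple Bouguer anomaly = 95.79 − (41.59) = 54.20 mGal

54.2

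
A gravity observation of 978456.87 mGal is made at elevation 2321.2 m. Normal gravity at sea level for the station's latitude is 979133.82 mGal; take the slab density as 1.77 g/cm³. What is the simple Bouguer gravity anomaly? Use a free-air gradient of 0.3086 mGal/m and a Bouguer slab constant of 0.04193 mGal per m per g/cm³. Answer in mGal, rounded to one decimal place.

Free-air correction = 0.3086 × 2321.2 = 716.32 mGal
Free-air anomaly = 978456.87 − 979133.82 + (716.32) = 39.37 mGal
Bouguer slab correction = 0.04193 × 1.77 × 2321.2 = 172.27 mGal
Simple Bouguer anomaly = 39.37 − (172.27) = -132.90 mGal

-132.9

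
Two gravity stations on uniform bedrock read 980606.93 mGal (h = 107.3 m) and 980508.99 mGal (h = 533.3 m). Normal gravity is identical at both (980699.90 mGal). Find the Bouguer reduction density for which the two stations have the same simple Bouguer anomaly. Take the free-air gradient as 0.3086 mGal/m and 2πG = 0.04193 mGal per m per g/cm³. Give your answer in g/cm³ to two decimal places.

Δg_obs = 980508.99 − 980606.93 = -97.94 mGal over Δh = 533.3 − 107.3 = 426.0 m
Equal Bouguer anomalies ⇒ Δg_obs + (0.3086 − 0.04193ρ)·Δh = 0
0.3086 − 0.04193ρ = −Δg_obs/Δh = 0.22991
ρ = (0.3086 − 0.22991) / 0.04193 = 1.88 g/cm³

1.88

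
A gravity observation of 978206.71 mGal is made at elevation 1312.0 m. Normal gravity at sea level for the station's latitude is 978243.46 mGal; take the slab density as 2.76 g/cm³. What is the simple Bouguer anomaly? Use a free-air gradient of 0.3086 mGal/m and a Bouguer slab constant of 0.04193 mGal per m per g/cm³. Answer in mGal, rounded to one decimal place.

216.3

Free-air correction = 0.3086 × 1312.0 = 404.88 mGal
Free-air anomaly = 978206.71 − 978243.46 + (404.88) = 368.13 mGal
Bouguer slab correction = 0.04193 × 2.76 × 1312.0 = 151.83 mGal
Simple Bouguer anomaly = 368.13 − (151.83) = 216.30 mGal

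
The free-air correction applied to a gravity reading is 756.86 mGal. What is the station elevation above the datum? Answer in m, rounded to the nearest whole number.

2453

h = 756.86 / 0.3086 = 2452.56 m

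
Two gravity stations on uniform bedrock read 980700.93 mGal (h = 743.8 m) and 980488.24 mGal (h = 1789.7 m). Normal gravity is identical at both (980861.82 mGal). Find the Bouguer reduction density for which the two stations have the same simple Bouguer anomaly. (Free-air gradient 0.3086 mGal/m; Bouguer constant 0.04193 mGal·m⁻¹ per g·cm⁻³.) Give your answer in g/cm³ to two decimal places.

Δg_obs = 980488.24 − 980700.93 = -212.69 mGal over Δh = 1789.7 − 743.8 = 1045.9 m
Equal Bouguer anomalies ⇒ Δg_obs + (0.3086 − 0.04193ρ)·Δh = 0
0.3086 − 0.04193ρ = −Δg_obs/Δh = 0.20336
ρ = (0.3086 − 0.20336) / 0.04193 = 2.51 g/cm³

2.51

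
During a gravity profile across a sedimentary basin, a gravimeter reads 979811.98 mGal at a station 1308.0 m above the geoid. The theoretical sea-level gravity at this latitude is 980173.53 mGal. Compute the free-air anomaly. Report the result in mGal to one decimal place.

42.1

Free-air correction = 0.3086 × 1308.0 = 403.65 mGal
Free-air anomaly = 979811.98 − 980173.53 + (403.65) = 42.10 mGal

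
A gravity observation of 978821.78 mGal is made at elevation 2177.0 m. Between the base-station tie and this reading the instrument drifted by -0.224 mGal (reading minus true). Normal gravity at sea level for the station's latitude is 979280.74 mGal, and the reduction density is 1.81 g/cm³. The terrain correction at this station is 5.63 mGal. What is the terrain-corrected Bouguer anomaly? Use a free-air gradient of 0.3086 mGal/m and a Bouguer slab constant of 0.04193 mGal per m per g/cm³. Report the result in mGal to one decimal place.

Drift-corrected reading = 978821.78 − (-0.224) = 978822.004 mGal
Free-air correction = 0.3086 × 2177.0 = 671.82 mGal
Free-air anomaly = 978822.004 − 979280.74 + (671.82) = 213.084 mGal
Bouguer slab correction = 0.04193 × 1.81 × 2177.0 = 165.22 mGal
Simple Bouguer anomaly = 213.084 − (165.22) = 47.864 mGal
Complete Bouguer anomaly = 47.864 + 5.63 = 53.494 mGal

53.5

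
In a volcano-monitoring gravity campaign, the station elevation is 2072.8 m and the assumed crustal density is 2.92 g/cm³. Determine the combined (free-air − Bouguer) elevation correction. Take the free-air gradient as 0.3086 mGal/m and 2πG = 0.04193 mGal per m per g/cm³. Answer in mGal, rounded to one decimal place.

Combined gradient = 0.3086 − 0.04193 × 2.92 = 0.1861644 mGal/m
Combined elevation correction = 0.1861644 × 2072.8 = 385.9 mGal

385.9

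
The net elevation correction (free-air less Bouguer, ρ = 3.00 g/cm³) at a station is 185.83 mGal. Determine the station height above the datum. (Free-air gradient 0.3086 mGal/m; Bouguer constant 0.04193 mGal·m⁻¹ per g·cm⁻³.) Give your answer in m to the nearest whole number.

Combined gradient = 0.3086 − 0.04193 × 3.00 = 0.1828100 mGal/m
h = 185.83 / 0.1828100 = 1016.52 m

1017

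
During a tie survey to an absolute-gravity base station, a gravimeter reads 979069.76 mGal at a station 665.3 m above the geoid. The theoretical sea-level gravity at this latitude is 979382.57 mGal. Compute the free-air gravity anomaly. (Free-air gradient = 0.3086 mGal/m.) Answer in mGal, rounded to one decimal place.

Free-air correction = 0.3086 × 665.3 = 205.31 mGal
Free-air anomaly = 979069.76 − 979382.57 + (205.31) = -107.50 mGal

-107.5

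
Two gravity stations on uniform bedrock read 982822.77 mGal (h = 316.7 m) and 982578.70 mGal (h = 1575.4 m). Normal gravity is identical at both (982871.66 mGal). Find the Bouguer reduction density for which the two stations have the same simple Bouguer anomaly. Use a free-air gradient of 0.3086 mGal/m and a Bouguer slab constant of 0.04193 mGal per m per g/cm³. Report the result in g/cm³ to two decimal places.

Δg_obs = 982578.70 − 982822.77 = -244.07 mGal over Δh = 1575.4 − 316.7 = 1258.7 m
Equal Bouguer anomalies ⇒ Δg_obs + (0.3086 − 0.04193ρ)·Δh = 0
0.3086 − 0.04193ρ = −Δg_obs/Δh = 0.19391
ρ = (0.3086 − 0.19391) / 0.04193 = 2.74 g/cm³

2.74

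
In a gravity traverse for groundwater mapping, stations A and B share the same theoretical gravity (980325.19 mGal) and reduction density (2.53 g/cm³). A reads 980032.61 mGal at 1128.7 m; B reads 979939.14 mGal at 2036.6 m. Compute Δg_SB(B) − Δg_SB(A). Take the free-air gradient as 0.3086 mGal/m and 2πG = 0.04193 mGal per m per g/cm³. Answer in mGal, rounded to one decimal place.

90.4

Δg_SB(A) = 980032.61 − 980325.19 + 0.3086×1128.7 − 0.04193×2.53×1128.7 = -64.00 mGal
Δg_SB(B) = 979939.14 − 980325.19 + 0.3086×2036.6 − 0.04193×2.53×2036.6 = 26.40 mGal
Difference = 26.40 − (-64.00) = 90.40 mGal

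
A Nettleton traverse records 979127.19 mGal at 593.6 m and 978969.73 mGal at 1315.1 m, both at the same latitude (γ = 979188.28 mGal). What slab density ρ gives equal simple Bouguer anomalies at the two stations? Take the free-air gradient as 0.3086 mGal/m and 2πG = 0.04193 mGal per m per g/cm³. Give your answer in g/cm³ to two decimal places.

2.16

Δg_obs = 978969.73 − 979127.19 = -157.46 mGal over Δh = 1315.1 − 593.6 = 721.5 m
Equal Bouguer anomalies ⇒ Δg_obs + (0.3086 − 0.04193ρ)·Δh = 0
0.3086 − 0.04193ρ = −Δg_obs/Δh = 0.21824
ρ = (0.3086 − 0.21824) / 0.04193 = 2.16 g/cm³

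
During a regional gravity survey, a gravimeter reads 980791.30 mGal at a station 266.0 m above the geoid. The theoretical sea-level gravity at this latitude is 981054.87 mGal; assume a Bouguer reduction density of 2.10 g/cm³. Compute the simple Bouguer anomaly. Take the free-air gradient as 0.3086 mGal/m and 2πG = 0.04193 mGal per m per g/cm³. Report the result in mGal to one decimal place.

-204.9

Free-air correction = 0.3086 × 266.0 = 82.09 mGal
Free-air anomaly = 980791.30 − 981054.87 + (82.09) = -181.48 mGal
Bouguer slab correction = 0.04193 × 2.10 × 266.0 = 23.42 mGal
Simple Bouguer anomaly = -181.48 − (23.42) = -204.90 mGal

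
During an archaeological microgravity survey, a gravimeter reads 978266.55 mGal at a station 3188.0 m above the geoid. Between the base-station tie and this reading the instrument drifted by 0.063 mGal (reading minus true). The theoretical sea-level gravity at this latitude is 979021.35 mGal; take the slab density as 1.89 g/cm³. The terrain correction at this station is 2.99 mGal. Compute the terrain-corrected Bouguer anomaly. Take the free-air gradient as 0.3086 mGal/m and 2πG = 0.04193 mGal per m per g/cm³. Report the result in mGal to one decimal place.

Drift-corrected reading = 978266.55 − (0.063) = 978266.487 mGal
Free-air correction = 0.3086 × 3188.0 = 983.82 mGal
Free-air anomaly = 978266.487 − 979021.35 + (983.82) = 228.957 mGal
Bouguer slab correction = 0.04193 × 1.89 × 3188.0 = 252.64 mGal
Simple Bouguer anomaly = 228.957 − (252.64) = -23.683 mGal
Complete Bouguer anomaly = -23.683 + 2.99 = -20.693 mGal

-20.7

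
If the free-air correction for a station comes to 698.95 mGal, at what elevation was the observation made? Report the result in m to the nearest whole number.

h = 698.95 / 0.3086 = 2264.91 m

2265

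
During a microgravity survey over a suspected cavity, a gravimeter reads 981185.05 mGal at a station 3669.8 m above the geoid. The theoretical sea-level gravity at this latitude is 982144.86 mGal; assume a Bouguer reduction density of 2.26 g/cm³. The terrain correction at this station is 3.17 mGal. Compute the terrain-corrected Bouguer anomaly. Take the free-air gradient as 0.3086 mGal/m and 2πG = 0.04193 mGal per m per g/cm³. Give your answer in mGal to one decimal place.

Free-air correction = 0.3086 × 3669.8 = 1132.50 mGal
Free-air anomaly = 981185.05 − 982144.86 + (1132.50) = 172.69 mGal
Bouguer slab correction = 0.04193 × 2.26 × 3669.8 = 347.76 mGal
Simple Bouguer anomaly = 172.69 − (347.76) = -175.07 mGal
Complete Bouguer anomaly = -175.07 + 3.17 = -171.90 mGal

-171.9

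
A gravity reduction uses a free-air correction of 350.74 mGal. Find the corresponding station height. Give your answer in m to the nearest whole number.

h = 350.74 / 0.3086 = 1136.55 m

1137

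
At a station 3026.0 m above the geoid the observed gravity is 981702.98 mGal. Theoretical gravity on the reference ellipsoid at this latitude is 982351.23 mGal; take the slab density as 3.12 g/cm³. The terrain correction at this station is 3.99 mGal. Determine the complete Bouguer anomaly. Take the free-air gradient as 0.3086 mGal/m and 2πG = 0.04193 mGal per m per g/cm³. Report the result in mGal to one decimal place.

-106.3

Free-air correction = 0.3086 × 3026.0 = 933.82 mGal
Free-air anomaly = 981702.98 − 982351.23 + (933.82) = 285.57 mGal
Bouguer slab correction = 0.04193 × 3.12 × 3026.0 = 395.87 mGal
Simple Bouguer anomaly = 285.57 − (395.87) = -110.30 mGal
Complete Bouguer anomaly = -110.30 + 3.99 = -106.31 mGal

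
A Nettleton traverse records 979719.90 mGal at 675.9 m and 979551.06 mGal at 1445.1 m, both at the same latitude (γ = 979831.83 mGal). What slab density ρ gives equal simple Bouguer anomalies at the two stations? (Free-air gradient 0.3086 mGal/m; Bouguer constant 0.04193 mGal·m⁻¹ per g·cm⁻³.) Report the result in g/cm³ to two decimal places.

Δg_obs = 979551.06 − 979719.90 = -168.84 mGal over Δh = 1445.1 − 675.9 = 769.2 m
Equal Bouguer anomalies ⇒ Δg_obs + (0.3086 − 0.04193ρ)·Δh = 0
0.3086 − 0.04193ρ = −Δg_obs/Δh = 0.21950
ρ = (0.3086 − 0.21950) / 0.04193 = 2.12 g/cm³

2.12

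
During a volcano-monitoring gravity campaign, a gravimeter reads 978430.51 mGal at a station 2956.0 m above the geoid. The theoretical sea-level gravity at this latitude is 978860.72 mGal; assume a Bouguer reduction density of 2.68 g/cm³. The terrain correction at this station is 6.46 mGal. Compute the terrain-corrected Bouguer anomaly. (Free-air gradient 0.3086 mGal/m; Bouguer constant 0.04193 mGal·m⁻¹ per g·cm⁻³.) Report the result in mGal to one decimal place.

Free-air correction = 0.3086 × 2956.0 = 912.22 mGal
Free-air anomaly = 978430.51 − 978860.72 + (912.22) = 482.01 mGal
Bouguer slab correction = 0.04193 × 2.68 × 2956.0 = 332.17 mGal
Simple Bouguer anomaly = 482.01 − (332.17) = 149.84 mGal
Complete Bouguer anomaly = 149.84 + 6.46 = 156.30 mGal

156.3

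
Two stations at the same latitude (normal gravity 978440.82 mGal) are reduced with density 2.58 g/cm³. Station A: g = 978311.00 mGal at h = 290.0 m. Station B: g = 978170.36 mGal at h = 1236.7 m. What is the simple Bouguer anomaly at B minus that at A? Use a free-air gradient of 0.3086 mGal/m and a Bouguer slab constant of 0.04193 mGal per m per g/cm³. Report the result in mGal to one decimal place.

49.1

Δg_SB(A) = 978311.00 − 978440.82 + 0.3086×290.0 − 0.04193×2.58×290.0 = -71.70 mGal
Δg_SB(B) = 978170.36 − 978440.82 + 0.3086×1236.7 − 0.04193×2.58×1236.7 = -22.60 mGal
Difference = -22.60 − (-71.70) = 49.10 mGal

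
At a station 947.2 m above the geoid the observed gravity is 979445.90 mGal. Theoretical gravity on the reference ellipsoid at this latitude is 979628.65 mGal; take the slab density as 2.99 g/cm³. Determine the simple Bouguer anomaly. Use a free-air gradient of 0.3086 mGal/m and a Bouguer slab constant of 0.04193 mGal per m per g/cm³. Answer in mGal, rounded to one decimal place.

-9.2

Free-air correction = 0.3086 × 947.2 = 292.31 mGal
Free-air anomaly = 979445.90 − 979628.65 + (292.31) = 109.56 mGal
Bouguer slab correction = 0.04193 × 2.99 × 947.2 = 118.75 mGal
Simple Bouguer anomaly = 109.56 − (118.75) = -9.19 mGal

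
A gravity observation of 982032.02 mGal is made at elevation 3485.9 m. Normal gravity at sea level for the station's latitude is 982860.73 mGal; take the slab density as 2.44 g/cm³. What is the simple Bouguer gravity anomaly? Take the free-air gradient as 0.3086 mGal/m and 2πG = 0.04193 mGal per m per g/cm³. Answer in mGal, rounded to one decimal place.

-109.6

Free-air correction = 0.3086 × 3485.9 = 1075.75 mGal
Free-air anomaly = 982032.02 − 982860.73 + (1075.75) = 247.04 mGal
Bouguer slab correction = 0.04193 × 2.44 × 3485.9 = 356.64 mGal
Simple Bouguer anomaly = 247.04 − (356.64) = -109.60 mGal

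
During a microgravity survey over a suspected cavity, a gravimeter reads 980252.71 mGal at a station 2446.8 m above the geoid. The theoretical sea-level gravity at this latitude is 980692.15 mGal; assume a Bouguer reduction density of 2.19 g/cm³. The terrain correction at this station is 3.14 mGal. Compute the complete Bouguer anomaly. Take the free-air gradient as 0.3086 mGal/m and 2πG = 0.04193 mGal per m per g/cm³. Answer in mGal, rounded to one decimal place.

Free-air correction = 0.3086 × 2446.8 = 755.08 mGal
Free-air anomaly = 980252.71 − 980692.15 + (755.08) = 315.64 mGal
Bouguer slab correction = 0.04193 × 2.19 × 2446.8 = 224.68 mGal
Simple Bouguer anomaly = 315.64 − (224.68) = 90.96 mGal
Complete Bouguer anomaly = 90.96 + 3.14 = 94.10 mGal

94.1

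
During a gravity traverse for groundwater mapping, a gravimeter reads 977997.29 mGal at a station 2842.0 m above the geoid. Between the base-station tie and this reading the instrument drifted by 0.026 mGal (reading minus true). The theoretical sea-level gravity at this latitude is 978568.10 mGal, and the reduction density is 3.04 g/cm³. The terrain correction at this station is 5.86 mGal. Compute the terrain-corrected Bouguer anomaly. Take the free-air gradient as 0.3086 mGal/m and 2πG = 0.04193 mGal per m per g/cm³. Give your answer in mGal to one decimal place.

-50.2

Drift-corrected reading = 977997.29 − (0.026) = 977997.264 mGal
Free-air correction = 0.3086 × 2842.0 = 877.04 mGal
Free-air anomaly = 977997.264 − 978568.10 + (877.04) = 306.204 mGal
Bouguer slab correction = 0.04193 × 3.04 × 2842.0 = 362.26 mGal
Simple Bouguer anomaly = 306.204 − (362.26) = -56.056 mGal
Complete Bouguer anomaly = -56.056 + 5.86 = -50.196 mGal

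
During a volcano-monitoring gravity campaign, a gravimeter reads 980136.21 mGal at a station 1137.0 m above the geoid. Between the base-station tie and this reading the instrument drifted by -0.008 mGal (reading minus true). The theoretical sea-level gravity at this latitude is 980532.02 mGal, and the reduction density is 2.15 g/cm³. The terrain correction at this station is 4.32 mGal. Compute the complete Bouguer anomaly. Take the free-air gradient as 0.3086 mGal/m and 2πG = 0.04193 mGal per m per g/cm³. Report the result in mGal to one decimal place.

Drift-corrected reading = 980136.21 − (-0.008) = 980136.218 mGal
Free-air correction = 0.3086 × 1137.0 = 350.88 mGal
Free-air anomaly = 980136.218 − 980532.02 + (350.88) = -44.922 mGal
Bouguer slab correction = 0.04193 × 2.15 × 1137.0 = 102.50 mGal
Simple Bouguer anomaly = -44.922 − (102.50) = -147.422 mGal
Complete Bouguer anomaly = -147.422 + 4.32 = -143.102 mGal

-143.1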